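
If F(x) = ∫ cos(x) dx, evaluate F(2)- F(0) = sin(2)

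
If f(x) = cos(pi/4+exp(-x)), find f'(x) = exp(-x)*sin(pi/4 + exp(-x))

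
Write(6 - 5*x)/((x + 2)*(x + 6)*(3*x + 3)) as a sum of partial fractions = 3/(5*(x + 6)) - 4/(3*(x + 2)) + 11/(15*(x + 1))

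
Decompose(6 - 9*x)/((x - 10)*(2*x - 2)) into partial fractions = 1/(6*(x - 1)) - 14/(3*(x - 10))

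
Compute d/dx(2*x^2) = 4*x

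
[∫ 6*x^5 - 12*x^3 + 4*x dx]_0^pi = (-2*pi + pi^3)*(-pi + pi^3)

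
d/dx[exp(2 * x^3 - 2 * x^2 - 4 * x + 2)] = 6*x^2*exp(2*x^3 - 2*x^2 - 4*x + 2) - 4*x*exp(2*x^3 - 2*x^2 - 4*x + 2) - 4*exp(2*x^3 - 2*x^2 - 4*x + 2)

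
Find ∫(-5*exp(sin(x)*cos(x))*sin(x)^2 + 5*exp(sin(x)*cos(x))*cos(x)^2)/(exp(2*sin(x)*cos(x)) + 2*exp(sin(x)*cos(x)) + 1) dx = (2*exp(sin(2*x)/2) - 3)/(exp(sin(2*x)/2) + 1) + C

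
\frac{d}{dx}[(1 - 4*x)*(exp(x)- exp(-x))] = (-4*x*exp(2*x) - 4*x - 3*exp(2*x) + 5)*exp(-x)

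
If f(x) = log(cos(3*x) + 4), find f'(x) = -3*sin(3*x)/(cos(3*x) + 4)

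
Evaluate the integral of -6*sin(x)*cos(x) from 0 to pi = 0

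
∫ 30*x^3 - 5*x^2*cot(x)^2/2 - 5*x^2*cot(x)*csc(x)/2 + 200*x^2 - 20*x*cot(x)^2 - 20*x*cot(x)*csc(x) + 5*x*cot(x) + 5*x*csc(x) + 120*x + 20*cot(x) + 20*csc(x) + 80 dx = 5*x*(x + 8)*(3*x^2 + 3*x + cot(x) + csc(x) + 4)/2 + C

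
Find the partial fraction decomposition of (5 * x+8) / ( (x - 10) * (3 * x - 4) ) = -22/(13*(3*x - 4)) + 29/(13*(x - 10))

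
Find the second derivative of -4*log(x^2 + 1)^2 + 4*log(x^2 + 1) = (16*x^2*log(x^2 + 1) - 40*x^2 - 16*log(x^2 + 1) + 8)/(x^4 + 2*x^2 + 1)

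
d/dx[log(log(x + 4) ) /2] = 1/(2*x*log(x + 4) + 8*log(x + 4))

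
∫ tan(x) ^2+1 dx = tan(x) + C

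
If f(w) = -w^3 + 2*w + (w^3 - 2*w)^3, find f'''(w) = 504*w^6 - 1260*w^4 + 720*w^2 - 54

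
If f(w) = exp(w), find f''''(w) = exp(w)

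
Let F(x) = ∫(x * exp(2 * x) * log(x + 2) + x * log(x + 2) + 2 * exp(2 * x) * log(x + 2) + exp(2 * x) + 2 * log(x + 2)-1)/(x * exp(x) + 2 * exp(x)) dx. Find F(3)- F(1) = -(E - exp(-1))*log(3) + (-exp(-3) + exp(3))*log(5)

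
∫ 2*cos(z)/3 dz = 2*sin(z)/3 + C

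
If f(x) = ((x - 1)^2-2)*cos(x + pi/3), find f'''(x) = x^2*sin(x + pi/3) - 2*x*sin(x + pi/3) - 6*x*cos(x + pi/3) - 7*sin(x + pi/3) + 6*cos(x + pi/3)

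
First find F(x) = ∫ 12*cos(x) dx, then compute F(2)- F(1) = -12*sin(1) + 12*sin(2)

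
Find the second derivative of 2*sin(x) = -2*sin(x)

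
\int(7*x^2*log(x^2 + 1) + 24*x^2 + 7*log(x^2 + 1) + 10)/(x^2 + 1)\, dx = x*(7*log(x^2 + 1) + 10) + C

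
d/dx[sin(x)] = cos(x)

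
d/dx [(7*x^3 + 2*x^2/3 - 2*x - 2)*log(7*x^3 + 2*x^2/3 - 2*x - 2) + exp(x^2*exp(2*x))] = 2*x^2*exp(x^2*exp(2*x) + 2*x) + 21*x^2*log(7*x^3 + 2*x^2/3 - 2*x - 2) + 21*x^2 + 2*x*exp(x^2*exp(2*x) + 2*x) + 4*x*log(7*x^3 + 2*x^2/3 - 2*x - 2)/3 + 4*x/3 - 2*log(7*x^3 + 2*x^2/3 - 2*x - 2) - 2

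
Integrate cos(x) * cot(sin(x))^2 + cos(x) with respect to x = -cot(sin(x)) + C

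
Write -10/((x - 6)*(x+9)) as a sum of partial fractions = 2/(3*(x + 9)) - 2/(3*(x - 6))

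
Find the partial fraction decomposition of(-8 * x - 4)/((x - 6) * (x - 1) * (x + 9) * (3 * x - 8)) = 342/(875*(3*x - 8)) - 34/(2625*(x + 9)) - 6/(125*(x - 1)) - 26/(375*(x - 6))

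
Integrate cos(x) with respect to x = sin(x) + C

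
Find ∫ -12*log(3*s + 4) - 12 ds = -4*(3*s + 4)*log(3*s + 4) + C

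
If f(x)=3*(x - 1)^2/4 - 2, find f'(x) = 3*x/2 - 3/2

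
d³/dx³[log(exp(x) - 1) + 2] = (exp(2*x) + exp(x))/(exp(3*x) - 3*exp(2*x) + 3*exp(x) - 1)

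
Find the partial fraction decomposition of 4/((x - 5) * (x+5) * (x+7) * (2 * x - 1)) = -32/(1485*(2*x - 1)) - 1/(90*(x + 7)) + 1/(55*(x + 5)) + 1/(270*(x - 5))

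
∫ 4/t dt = 4*log(t) + C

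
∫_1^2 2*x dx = 3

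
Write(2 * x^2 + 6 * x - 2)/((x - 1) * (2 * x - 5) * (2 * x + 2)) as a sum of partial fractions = 17/(7*(2*x - 5)) - 3/(14*(x + 1)) - 1/(2*(x - 1))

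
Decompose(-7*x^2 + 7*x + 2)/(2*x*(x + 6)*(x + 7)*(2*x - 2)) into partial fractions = 195/(112*(x + 7)) - 73/(42*(x + 6)) + 1/(112*(x - 1)) - 1/(84*x)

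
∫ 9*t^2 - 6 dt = 3*t^3 - 6*t + C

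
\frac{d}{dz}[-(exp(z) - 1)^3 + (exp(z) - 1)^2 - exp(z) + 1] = -3*exp(3*z) + 8*exp(2*z) - 6*exp(z)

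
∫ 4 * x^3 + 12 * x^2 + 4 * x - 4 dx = x^4 + 4*x^3 + 2*x^2 - 4*x + C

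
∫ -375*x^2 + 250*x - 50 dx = -125*x^3 + 125*x^2 - 50*x + C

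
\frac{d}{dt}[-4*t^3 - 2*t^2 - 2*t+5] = -12*t^2 - 4*t - 2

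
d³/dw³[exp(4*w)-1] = 64*exp(4*w)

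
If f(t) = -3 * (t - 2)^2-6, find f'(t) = 12 - 6*t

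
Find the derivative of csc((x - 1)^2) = 4*(1 - x)*cos(x^2 - 2*x + 1)/(1 - cos(2*(x^2 - 2*x + 1)))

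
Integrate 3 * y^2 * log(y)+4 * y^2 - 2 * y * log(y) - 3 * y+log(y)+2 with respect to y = y*(log(y) + 1)*(y^2 - y + 1) + C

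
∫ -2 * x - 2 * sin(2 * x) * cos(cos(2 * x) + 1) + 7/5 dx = -x^2 + 7*x/5 + sin(2*cos(x)^2) + C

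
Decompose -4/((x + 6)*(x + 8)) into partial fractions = 2/(x + 8) - 2/(x + 6)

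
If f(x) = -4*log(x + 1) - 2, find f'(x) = -4/(x + 1)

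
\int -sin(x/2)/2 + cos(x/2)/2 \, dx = sqrt(2)*sin(x/2 + pi/4) + C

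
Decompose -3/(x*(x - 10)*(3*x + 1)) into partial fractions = -27/(31*(3*x + 1)) - 3/(310*(x - 10)) + 3/(10*x)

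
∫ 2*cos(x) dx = 2*sin(x) + C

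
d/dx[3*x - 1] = 3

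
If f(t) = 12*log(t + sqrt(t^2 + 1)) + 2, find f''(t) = (-24*t^3 - 24*t^2*sqrt(t^2 + 1) - 12*t)/(2*t^5 + 2*t^4*sqrt(t^2 + 1) + 4*t^3 + 3*t^2*sqrt(t^2 + 1) + 2*t + sqrt(t^2 + 1))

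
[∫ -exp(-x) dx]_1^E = -exp(-1) + exp(-E)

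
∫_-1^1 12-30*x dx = 24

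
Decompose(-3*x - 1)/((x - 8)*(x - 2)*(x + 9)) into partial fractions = 26/(187*(x + 9)) + 7/(66*(x - 2)) - 25/(102*(x - 8))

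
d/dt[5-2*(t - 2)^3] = -6*t^2 + 24*t - 24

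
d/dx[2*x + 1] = 2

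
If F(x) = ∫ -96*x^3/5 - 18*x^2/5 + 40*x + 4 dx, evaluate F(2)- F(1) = -82/5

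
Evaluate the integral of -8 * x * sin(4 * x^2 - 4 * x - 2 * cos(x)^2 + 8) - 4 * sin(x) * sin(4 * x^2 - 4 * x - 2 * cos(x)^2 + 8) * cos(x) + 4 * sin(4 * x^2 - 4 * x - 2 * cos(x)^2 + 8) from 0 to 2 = cos(15 - cos(4)) - cos(6)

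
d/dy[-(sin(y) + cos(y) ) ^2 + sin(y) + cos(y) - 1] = -2*cos(2*y) + sqrt(2)*cos(y + pi/4)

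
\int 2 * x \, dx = x^2 + C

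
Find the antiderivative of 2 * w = w^2 + C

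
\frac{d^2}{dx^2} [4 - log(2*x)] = x^(-2)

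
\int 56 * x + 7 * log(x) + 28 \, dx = 7*x*(4*x + log(x) + 3) + C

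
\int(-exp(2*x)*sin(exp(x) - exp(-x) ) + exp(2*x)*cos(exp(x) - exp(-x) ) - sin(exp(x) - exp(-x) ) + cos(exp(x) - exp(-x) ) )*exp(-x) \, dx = sqrt(2)*sin(2*sinh(x) + pi/4) + C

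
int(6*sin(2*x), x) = -6*cos(x)^2 + C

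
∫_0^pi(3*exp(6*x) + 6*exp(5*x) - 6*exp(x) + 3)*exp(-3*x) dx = -1 + (-exp(-pi) + 1 + exp(pi))^3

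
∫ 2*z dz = z^2 + C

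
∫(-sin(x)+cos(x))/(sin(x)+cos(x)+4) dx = log(sin(x) + cos(x) + 4) + C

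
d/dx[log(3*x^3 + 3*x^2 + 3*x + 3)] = (3*x^2 + 2*x + 1)/(x^3 + x^2 + x + 1)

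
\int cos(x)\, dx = sin(x) + C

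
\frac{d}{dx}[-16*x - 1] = -16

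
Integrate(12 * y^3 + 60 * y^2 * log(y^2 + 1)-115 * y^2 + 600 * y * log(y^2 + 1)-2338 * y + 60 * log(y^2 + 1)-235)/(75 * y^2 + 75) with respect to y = y/15 + 2*(y + 5*log(y^2 + 1) - 20)^2/25 + log(y^2 + 1)/3 + C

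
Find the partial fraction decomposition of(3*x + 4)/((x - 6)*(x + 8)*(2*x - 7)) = -58/(115*(2*x - 7)) - 10/(161*(x + 8)) + 11/(35*(x - 6))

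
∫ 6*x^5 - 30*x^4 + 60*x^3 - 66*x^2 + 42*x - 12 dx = x^6 - 6*x^5 + 15*x^4 - 22*x^3 + 21*x^2 - 12*x + C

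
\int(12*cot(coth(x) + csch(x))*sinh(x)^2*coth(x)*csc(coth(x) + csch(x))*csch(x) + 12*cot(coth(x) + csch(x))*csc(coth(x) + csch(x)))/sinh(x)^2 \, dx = 12*csc(coth(x) + csch(x)) + C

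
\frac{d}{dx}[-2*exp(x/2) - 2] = -exp(x/2)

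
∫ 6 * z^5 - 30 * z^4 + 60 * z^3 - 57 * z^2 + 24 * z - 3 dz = z^6 - 6*z^5 + 15*z^4 - 19*z^3 + 12*z^2 - 3*z + C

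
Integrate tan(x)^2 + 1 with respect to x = tan(x) + C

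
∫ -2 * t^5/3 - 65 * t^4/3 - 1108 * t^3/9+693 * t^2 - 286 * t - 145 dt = -t^6/9 - 13*t^5/3 - 277*t^4/9 + 231*t^3 - 143*t^2 - 145*t + C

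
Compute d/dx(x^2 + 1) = 2*x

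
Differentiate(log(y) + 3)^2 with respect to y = (2*log(y) + 6)/y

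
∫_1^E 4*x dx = -2 + 2*exp(2)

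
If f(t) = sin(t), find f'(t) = cos(t)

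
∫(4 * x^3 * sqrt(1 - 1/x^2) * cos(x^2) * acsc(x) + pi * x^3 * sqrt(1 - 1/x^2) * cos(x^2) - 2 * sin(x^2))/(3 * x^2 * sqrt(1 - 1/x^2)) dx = (4*acsc(x) + pi)*sin(x^2)/6 + C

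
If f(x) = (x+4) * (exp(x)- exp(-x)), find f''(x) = (x*exp(2*x) - x + 6*exp(2*x) - 2)*exp(-x)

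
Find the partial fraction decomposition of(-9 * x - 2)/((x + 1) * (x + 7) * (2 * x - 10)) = 61/(144*(x + 7)) - 7/(72*(x + 1)) - 47/(144*(x - 5))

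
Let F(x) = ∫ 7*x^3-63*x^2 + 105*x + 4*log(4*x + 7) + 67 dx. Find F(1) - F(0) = -7*log(7) + 11*log(11) + 385/4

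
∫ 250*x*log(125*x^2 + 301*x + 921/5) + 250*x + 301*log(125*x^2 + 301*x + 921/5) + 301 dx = (625*x^2 + 1505*x + 921)*log(125*x^2 + 301*x + 921/5)/5 + C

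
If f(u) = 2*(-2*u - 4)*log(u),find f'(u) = (-4*u*log(u) - 4*u - 8)/u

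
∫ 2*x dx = x^2 + C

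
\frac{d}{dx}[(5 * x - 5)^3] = 375*x^2 - 750*x + 375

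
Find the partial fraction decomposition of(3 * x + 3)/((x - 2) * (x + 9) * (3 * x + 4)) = 9/(230*(3*x + 4)) - 24/(253*(x + 9)) + 9/(110*(x - 2))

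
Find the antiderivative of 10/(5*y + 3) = 2*log(5*y + 3) + C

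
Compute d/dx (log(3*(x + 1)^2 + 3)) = (2*x + 2)/(x^2 + 2*x + 2)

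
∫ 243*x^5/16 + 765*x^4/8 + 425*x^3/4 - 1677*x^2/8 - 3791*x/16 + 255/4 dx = 81*x^6/32 + 153*x^5/8 + 425*x^4/16 - 559*x^3/8 - 3791*x^2/32 + 255*x/4 + C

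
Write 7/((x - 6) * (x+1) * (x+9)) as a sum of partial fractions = 7/(120*(x + 9)) - 1/(8*(x + 1)) + 1/(15*(x - 6))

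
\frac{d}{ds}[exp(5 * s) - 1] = 5*exp(5*s)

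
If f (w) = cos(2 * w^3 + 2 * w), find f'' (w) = -36*w^4*cos(2*w^3 + 2*w) - 24*w^2*cos(2*w^3 + 2*w) - 12*w*sin(2*w^3 + 2*w) - 4*cos(2*w^3 + 2*w)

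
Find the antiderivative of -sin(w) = cos(w) + C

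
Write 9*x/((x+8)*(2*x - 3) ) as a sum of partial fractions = 27/(19*(2*x - 3)) + 72/(19*(x + 8))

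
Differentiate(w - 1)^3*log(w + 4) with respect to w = (3*w^3*log(w + 4) + w^3 + 6*w^2*log(w + 4) - 3*w^2 - 21*w*log(w + 4) + 3*w + 12*log(w + 4) - 1)/(w + 4)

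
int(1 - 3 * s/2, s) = -3*s^2/4 + s + C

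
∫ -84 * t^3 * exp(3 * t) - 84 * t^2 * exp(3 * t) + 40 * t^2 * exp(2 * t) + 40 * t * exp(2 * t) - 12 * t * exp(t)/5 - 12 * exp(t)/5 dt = 4*t*(-35*t^2*exp(2*t) + 25*t*exp(t) - 3)*exp(t)/5 + C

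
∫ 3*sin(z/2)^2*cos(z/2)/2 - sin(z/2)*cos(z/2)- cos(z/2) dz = (sin(z/2)^2 - sin(z/2) - 2)*sin(z/2) + C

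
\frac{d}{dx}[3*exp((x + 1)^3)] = 9*x^2*exp(x^3 + 3*x^2 + 3*x + 1) + 18*x*exp(x^3 + 3*x^2 + 3*x + 1) + 9*exp(x^3 + 3*x^2 + 3*x + 1)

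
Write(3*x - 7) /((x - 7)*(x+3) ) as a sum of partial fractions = 8/(5*(x + 3)) + 7/(5*(x - 7))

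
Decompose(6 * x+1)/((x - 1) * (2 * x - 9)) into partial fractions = 8/(2*x - 9) - 1/(x - 1)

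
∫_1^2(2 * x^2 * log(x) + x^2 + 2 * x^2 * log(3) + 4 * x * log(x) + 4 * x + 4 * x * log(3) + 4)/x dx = -9*log(3) + 16*log(6)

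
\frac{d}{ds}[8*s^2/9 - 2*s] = 16*s/9 - 2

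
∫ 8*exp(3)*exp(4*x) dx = 2*exp(4*x + 3) + C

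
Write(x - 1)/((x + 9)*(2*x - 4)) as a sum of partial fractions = 5/(11*(x + 9)) + 1/(22*(x - 2))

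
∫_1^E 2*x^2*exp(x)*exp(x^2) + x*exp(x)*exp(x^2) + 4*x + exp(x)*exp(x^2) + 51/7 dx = -65/7 + exp(2) + 51*E/7 + exp(1 + E + exp(2))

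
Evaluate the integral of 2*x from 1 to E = -1 + exp(2)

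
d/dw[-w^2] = -2*w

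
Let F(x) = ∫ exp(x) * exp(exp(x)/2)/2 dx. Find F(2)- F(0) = -exp(1/2) + exp(exp(2)/2)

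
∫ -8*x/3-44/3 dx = -4*x^2/3 - 44*x/3 + C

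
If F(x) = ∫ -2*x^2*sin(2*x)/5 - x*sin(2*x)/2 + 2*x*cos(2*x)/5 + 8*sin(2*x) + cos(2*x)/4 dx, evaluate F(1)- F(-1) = cos(2)/2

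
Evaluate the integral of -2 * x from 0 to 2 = -4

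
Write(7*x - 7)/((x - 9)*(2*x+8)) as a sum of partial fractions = 35/(26*(x + 4)) + 28/(13*(x - 9))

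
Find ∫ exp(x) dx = exp(x) + C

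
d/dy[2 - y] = -1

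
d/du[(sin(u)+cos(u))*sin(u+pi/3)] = sqrt(2)*cos(2*u + pi/12)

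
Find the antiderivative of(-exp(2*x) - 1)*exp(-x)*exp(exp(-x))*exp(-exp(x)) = exp(-2*sinh(x)) + C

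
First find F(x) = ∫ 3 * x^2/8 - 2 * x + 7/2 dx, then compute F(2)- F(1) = 11/8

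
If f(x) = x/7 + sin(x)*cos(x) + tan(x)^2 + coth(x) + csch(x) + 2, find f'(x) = -2*sin(x)^2 + 2*sin(x)/cos(x)^3 + 8/7 - cosh(x)/sinh(x)^2 - 1/sinh(x)^2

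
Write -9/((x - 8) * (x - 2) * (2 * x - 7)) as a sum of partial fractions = 4/(3*(2*x - 7)) - 1/(2*(x - 2)) - 1/(6*(x - 8))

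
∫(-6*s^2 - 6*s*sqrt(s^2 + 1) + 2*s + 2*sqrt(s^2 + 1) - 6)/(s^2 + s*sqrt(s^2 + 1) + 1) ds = -6*s + 2*log(s + sqrt(s^2 + 1)) + C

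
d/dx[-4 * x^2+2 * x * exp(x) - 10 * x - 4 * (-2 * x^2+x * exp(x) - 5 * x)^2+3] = 16*x^3*exp(x) - 64*x^3 - 8*x^2*exp(2*x) + 88*x^2*exp(x) - 240*x^2 - 8*x*exp(2*x) + 82*x*exp(x) - 208*x + 2*exp(x) - 10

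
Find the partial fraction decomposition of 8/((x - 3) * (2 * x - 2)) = -2/(x - 1) + 2/(x - 3)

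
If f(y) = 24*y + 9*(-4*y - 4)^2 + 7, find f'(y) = 288*y + 312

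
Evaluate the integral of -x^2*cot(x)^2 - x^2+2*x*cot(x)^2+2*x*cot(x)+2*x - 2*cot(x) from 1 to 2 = cot(1)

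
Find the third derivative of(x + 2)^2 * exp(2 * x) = 8*x^2*exp(2*x) + 56*x*exp(2*x) + 92*exp(2*x)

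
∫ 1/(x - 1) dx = log(3 - 3*x) + C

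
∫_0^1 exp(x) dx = -1 + E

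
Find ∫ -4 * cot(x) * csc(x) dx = 4*csc(x) + C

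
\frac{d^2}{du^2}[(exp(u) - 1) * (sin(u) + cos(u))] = sqrt(2)*(2*exp(u)*cos(u + pi/4) + sin(u + pi/4))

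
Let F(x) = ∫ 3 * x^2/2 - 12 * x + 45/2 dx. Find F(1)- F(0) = 17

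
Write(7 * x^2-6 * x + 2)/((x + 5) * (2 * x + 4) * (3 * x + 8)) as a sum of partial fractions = -305/(14*(3*x + 8)) + 69/(14*(x + 5)) + 7/(2*(x + 2))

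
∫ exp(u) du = exp(u) + C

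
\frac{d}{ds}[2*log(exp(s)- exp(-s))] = (2*exp(2*s) + 2)/(exp(2*s) - 1)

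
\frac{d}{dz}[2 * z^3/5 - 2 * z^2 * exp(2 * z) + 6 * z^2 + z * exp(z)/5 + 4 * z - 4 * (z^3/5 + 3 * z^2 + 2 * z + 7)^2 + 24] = -24*z^5/25 - 24*z^4 - 784*z^3/5 - 4*z^2*exp(2*z) - 882*z^2/5 - 4*z*exp(2*z) + z*exp(z)/5 - 356*z + exp(z)/5 - 108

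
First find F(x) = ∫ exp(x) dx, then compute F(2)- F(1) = -E + exp(2)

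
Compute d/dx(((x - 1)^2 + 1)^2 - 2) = 4*x^3 - 12*x^2 + 16*x - 8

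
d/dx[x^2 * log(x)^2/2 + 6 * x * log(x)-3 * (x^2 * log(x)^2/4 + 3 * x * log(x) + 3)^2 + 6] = -3*x^3*log(x)^4/4 - 3*x^3*log(x)^3/4 - 27*x^2*log(x)^3/2 - 27*x^2*log(x)^2/2 - 62*x*log(x)^2 - 62*x*log(x) - 48*log(x) - 48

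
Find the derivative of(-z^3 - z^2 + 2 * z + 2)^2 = 6*z^5 + 10*z^4 - 12*z^3 - 24*z^2 + 8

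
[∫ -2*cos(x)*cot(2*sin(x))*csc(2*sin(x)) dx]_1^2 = -csc(2*sin(1)) + csc(2*sin(2))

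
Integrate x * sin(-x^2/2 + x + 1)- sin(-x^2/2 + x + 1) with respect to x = cos(-x^2/2 + x + 1) + C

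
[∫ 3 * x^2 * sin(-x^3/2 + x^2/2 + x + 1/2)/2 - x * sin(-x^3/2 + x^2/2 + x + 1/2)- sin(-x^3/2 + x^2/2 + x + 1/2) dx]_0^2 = 0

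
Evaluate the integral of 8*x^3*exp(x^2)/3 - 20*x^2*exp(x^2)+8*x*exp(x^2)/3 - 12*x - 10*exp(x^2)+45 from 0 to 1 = 39 - 26*E/3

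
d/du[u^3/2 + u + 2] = 3*u^2/2 + 1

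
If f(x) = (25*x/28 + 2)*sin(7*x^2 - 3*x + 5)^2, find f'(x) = 25*x^2*sin(14*x^2 - 6*x + 10)/2 + 709*x*sin(14*x^2 - 6*x + 10)/28 + 25*sin(7*x^2 - 3*x + 5)^2/28 - 6*sin(14*x^2 - 6*x + 10)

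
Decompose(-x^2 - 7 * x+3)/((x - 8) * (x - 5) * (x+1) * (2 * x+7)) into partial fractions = -122/(1955*(2*x + 7)) + 1/(30*(x + 1)) + 19/(102*(x - 5)) - 13/(69*(x - 8))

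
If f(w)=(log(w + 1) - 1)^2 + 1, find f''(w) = (4 - 2*log(w + 1))/(w^2 + 2*w + 1)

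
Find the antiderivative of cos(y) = sin(y) + C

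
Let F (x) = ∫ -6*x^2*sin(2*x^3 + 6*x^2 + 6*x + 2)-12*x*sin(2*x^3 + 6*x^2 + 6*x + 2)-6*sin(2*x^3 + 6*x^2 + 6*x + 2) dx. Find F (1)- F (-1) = -1 + cos(16)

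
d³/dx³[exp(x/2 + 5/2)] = exp(x/2 + 5/2)/8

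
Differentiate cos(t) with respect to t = -sin(t)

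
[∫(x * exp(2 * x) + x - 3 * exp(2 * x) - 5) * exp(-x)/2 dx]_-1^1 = -4*E + 4*exp(-1)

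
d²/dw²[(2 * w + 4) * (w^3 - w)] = 24*w^2 + 24*w - 4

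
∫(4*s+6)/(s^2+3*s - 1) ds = 2*log(-s^2 - 3*s + 1) + C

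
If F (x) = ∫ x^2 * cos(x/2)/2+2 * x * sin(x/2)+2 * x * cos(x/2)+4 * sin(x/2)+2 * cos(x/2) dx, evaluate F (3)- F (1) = -9*sin(1/2) + 25*sin(3/2)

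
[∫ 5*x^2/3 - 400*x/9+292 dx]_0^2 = 4496/9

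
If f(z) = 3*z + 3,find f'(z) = 3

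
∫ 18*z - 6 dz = 9*z^2 - 6*z + C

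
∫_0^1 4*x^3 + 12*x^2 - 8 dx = -3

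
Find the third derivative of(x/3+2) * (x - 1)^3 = 8*x + 6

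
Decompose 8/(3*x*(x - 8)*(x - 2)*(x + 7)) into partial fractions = -8/(2835*(x + 7)) - 2/(81*(x - 2)) + 1/(270*(x - 8)) + 1/(42*x)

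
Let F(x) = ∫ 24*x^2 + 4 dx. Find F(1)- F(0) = 12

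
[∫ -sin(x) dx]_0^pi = -2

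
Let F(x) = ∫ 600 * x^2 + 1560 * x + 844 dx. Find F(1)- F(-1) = 2088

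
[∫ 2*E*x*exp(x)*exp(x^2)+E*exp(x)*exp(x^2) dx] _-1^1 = -E + exp(3)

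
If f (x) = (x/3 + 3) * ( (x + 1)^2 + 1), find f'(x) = x^2 + 22*x/3 + 20/3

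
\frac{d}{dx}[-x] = -1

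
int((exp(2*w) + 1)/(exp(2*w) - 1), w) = log(sinh(w)) + C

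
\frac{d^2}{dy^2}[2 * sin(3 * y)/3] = -6*sin(3*y)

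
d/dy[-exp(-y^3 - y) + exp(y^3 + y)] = (3*y^2*exp(2*y^3 + 2*y) + 3*y^2 + exp(2*y^3 + 2*y) + 1)*exp(-y^3 - y)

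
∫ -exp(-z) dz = exp(-z) + C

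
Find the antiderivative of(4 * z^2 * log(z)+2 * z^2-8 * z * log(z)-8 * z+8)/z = 2*(z - 2)^2*log(z) + C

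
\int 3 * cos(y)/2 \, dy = 3*sin(y)/2 + C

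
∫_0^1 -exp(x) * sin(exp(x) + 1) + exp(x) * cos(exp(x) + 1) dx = -sin(2) + cos(1 + E) + sin(1 + E) - cos(2)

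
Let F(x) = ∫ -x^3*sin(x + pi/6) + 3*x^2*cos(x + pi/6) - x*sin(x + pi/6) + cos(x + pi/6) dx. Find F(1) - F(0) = 2*cos(pi/6 + 1)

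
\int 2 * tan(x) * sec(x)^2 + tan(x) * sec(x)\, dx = (sec(x) + 1)*sec(x) + C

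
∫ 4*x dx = 2*x^2 + C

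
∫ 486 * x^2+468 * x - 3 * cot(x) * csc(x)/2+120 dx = 162*x^3 + 234*x^2 + 120*x + 3/(2*sin(x)) + C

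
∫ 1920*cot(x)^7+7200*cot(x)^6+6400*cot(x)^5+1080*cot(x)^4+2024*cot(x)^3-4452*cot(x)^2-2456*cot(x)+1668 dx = 4*(-80*cot(x)^5 - 360*cot(x)^4 - 280*cot(x)^3 + 510*cot(x)^2 + 307*cot(x) - 417)*cot(x) + C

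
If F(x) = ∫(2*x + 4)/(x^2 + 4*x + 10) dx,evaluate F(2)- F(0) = -log(10) + log(22)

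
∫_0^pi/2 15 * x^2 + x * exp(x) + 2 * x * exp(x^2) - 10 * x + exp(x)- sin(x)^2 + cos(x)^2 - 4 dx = -5*pi^2/4 - 2*pi - 1 + pi*exp(pi/2)/2 + exp(pi^2/4) + 5*pi^3/8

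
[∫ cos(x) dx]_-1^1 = 2*sin(1)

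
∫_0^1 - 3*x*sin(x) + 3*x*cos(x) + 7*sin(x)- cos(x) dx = -sin(1) - cos(1) + 4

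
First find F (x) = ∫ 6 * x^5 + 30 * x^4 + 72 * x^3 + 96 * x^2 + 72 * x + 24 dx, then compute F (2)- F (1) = 875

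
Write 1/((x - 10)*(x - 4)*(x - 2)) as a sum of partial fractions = 1/(16*(x - 2)) - 1/(12*(x - 4)) + 1/(48*(x - 10))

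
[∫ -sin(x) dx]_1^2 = -cos(1) + cos(2)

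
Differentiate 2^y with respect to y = 2^y*log(2)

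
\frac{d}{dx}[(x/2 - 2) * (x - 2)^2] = 3*x^2/2 - 8*x + 10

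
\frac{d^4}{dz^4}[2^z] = 2^z*log(2)^4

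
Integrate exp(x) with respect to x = exp(x) + C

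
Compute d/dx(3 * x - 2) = 3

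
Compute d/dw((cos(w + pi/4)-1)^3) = -15*sin(w + pi/4)/4 + 3*cos(2*w) - 3*cos(3*w + pi/4)/4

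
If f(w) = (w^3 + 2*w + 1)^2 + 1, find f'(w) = 6*w^5 + 16*w^3 + 6*w^2 + 8*w + 4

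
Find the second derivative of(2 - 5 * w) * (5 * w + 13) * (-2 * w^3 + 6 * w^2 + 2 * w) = 1000*w^3 - 480*w^2 - 2592*w + 92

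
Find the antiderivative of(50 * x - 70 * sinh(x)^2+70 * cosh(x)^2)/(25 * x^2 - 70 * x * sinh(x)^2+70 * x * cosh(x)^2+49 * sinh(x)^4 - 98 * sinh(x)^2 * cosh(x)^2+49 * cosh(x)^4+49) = log((5*x + 7)^2/49 + 1) + C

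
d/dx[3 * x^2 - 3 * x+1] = 6*x - 3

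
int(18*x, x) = 9*x^2 + C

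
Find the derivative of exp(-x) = -exp(-x)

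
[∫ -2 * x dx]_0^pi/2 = -pi^2/4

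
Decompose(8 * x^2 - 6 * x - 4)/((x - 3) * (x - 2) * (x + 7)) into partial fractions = 43/(9*(x + 7)) - 16/(9*(x - 2)) + 5/(x - 3)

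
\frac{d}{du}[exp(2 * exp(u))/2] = exp(u + 2*exp(u))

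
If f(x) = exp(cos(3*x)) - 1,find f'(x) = -3*exp(cos(3*x))*sin(3*x)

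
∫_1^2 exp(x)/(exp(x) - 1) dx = -log(-1 + E) + log(-1 + exp(2))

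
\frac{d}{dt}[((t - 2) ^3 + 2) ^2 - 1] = 6*t^5 - 60*t^4 + 240*t^3 - 468*t^2 + 432*t - 144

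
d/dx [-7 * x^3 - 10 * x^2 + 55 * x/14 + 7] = -21*x^2 - 20*x + 55/14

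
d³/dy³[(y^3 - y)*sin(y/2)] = -y^3*cos(y/2)/8 - 9*y^2*sin(y/2)/4 + 73*y*cos(y/2)/8 + 27*sin(y/2)/4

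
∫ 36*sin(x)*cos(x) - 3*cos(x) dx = 3*(6*sin(x) - 1)*sin(x) + C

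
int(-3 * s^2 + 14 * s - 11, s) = -s^3 + 7*s^2 - 11*s + C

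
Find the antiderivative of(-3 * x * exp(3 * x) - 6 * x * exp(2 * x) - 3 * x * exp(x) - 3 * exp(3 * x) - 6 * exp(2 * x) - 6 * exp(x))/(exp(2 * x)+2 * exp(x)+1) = 3*(-(x*exp(x) + 1)*(exp(x) + 1) - exp(x))/(exp(x) + 1) + C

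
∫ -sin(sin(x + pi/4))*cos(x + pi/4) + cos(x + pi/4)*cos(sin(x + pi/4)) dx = sin(sin(x + pi/4)) + cos(sin(x + pi/4)) + C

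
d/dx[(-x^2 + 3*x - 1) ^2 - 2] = 4*x^3 - 18*x^2 + 22*x - 6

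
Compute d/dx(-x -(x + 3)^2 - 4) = -2*x - 7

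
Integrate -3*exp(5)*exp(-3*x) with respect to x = exp(5 - 3*x) + C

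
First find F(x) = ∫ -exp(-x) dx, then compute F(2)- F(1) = -exp(-1) + exp(-2)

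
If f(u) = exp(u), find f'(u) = exp(u)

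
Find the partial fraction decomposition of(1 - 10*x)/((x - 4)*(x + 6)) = -61/(10*(x + 6)) - 39/(10*(x - 4))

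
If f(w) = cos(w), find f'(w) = -sin(w)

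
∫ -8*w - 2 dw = -4*w^2 - 2*w + C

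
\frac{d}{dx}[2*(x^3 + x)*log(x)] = 6*x^2*log(x) + 2*x^2 + 2*log(x) + 2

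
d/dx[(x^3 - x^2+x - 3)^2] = 6*x^5 - 10*x^4 + 12*x^3 - 24*x^2 + 14*x - 6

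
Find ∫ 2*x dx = x^2 + C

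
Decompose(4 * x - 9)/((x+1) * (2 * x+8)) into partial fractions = 25/(6*(x + 4)) - 13/(6*(x + 1))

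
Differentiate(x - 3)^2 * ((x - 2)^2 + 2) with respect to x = 4*x^3 - 30*x^2 + 78*x - 72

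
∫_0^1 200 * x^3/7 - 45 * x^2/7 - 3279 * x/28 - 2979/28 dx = -8957/56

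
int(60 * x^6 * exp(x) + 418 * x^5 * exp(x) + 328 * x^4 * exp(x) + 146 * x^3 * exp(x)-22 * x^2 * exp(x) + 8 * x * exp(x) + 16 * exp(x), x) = 2*x*(5*x + 4)*(x^2 + x + 1)*(6*x^2 - 5*x + 2)*exp(x) + C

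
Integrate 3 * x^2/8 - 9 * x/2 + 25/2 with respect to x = x^3/8 - 9*x^2/4 + 25*x/2 + C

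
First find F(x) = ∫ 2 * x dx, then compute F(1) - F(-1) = 0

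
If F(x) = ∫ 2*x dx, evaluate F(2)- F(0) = 4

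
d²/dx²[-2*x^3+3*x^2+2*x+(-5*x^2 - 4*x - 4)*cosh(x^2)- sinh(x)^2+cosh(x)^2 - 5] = -20*x^4*cosh(x^2) - 16*x^3*cosh(x^2) - 50*x^2*sinh(x^2) - 16*x^2*cosh(x^2) - 24*x*sinh(x^2) - 12*x - 8*sinh(x^2) - 10*cosh(x^2) + 6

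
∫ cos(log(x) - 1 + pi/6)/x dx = sin(log(x) - 1 + pi/6) + C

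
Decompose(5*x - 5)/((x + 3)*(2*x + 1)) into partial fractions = -3/(2*x + 1) + 4/(x + 3)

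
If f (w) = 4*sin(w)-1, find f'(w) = 4*cos(w)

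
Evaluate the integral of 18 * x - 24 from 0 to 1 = -15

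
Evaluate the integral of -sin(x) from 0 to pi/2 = -1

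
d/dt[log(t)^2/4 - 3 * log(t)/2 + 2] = (log(t) - 3)/(2*t)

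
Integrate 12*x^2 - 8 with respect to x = 4*x^3 - 8*x + C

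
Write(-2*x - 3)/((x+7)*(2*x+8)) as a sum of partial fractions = -11/(6*(x + 7)) + 5/(6*(x + 4))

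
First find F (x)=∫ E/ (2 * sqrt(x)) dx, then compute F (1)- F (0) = E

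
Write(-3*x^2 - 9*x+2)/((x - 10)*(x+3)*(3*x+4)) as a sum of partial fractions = -39/(85*(3*x + 4)) + 2/(65*(x + 3)) - 194/(221*(x - 10))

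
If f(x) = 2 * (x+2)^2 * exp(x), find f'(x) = 2*x^2*exp(x) + 12*x*exp(x) + 16*exp(x)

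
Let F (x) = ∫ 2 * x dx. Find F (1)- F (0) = 1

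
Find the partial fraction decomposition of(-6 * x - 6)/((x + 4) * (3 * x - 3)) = -6/(5*(x + 4)) - 4/(5*(x - 1))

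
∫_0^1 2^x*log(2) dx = 1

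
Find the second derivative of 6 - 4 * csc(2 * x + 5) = -32*cot(2*x + 5)^2*csc(2*x + 5) - 16*csc(2*x + 5)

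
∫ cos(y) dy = sin(y) + C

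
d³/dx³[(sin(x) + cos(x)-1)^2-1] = -8*cos(2*x) + 2*sqrt(2)*cos(x + pi/4)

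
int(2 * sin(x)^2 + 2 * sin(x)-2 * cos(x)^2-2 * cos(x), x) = -sin(2*x) - 2*sqrt(2)*sin(x + pi/4) + C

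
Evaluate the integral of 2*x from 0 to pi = pi^2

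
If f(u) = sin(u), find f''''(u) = sin(u)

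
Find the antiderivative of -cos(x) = -sin(x) + C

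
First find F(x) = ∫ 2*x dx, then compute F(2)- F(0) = 4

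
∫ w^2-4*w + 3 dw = w^3/3 - 2*w^2 + 3*w + C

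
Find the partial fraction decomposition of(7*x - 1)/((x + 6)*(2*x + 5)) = -37/(7*(2*x + 5)) + 43/(7*(x + 6))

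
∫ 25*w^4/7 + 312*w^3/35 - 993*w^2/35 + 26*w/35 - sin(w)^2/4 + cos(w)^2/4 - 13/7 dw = 5*w^5/7 + 78*w^4/35 - 331*w^3/35 + 13*w^2/35 - 13*w/7 + sin(2*w)/8 + C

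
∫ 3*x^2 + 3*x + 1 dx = x^3 + 3*x^2/2 + x + C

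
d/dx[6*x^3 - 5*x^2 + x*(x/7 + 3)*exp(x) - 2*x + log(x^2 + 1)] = (x^4*exp(x) + 126*x^4 + 23*x^3*exp(x) - 70*x^3 + 22*x^2*exp(x) + 112*x^2 + 23*x*exp(x) - 56*x + 21*exp(x) - 14)/(7*x^2 + 7)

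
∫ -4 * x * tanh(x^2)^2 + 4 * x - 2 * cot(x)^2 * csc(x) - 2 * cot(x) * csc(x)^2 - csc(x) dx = 2*tanh(x^2) + cos(x)/sin(x)^2 + sin(x)^(-2) + C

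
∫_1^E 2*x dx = -1 + exp(2)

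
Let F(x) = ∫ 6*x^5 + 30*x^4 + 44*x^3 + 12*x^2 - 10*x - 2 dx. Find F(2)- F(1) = 425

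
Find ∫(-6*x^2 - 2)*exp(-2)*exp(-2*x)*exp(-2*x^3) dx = exp(-2*x^3 - 2*x - 2) + C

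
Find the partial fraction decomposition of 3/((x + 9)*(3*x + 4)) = 9/(23*(3*x + 4)) - 3/(23*(x + 9))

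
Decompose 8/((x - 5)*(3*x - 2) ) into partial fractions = -24/(13*(3*x - 2)) + 8/(13*(x - 5))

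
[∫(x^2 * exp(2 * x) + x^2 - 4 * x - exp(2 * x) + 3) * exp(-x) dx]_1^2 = -exp(-2) + exp(2)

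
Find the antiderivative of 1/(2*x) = log(x)/2 + C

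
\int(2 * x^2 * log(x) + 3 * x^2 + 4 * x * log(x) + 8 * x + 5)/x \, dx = ((x + 2)^2 + 1)*(log(x) + 1) + C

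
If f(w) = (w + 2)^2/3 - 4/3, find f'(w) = 2*w/3 + 4/3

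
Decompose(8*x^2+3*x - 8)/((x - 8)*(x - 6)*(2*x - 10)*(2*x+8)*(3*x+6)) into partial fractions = 1/(240*(x + 4)) - 3/(2240*(x + 2)) + 23/(252*(x - 5)) - 149/(960*(x - 6)) + 11/(180*(x - 8))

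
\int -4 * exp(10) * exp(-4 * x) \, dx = exp(10 - 4*x) + C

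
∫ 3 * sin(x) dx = -3*cos(x) + C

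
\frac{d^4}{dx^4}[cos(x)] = cos(x)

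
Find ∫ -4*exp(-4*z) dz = exp(-4*z) + C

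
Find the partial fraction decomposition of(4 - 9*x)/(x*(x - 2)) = -7/(x - 2) - 2/x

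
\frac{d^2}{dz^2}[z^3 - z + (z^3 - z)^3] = 72*z^7 - 126*z^5 + 60*z^3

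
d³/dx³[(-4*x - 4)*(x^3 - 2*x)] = -96*x - 24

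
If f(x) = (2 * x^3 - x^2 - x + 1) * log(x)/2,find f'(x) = (6*x^3*log(x) + 2*x^3 - 2*x^2*log(x) - x^2 - x*log(x) - x + 1)/(2*x)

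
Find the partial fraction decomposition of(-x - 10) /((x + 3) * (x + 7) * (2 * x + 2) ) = -1/(16*(x + 7)) + 7/(16*(x + 3)) - 3/(8*(x + 1))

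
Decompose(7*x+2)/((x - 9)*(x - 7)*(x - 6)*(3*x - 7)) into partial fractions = -9/(56*(3*x - 7)) + 4/(3*(x - 6)) - 51/(28*(x - 7)) + 13/(24*(x - 9))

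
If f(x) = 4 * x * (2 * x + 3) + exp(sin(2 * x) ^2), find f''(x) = 16*exp(sin(2*x)^2)*sin(2*x)^2*cos(2*x)^2 - 8*exp(sin(2*x)^2)*sin(2*x)^2 + 8*exp(sin(2*x)^2)*cos(2*x)^2 + 16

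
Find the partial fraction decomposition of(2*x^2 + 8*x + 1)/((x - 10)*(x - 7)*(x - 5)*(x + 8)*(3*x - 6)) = 1/(1620*(x + 8)) - 1/(144*(x - 2)) + 7/(90*(x - 5)) - 31/(270*(x - 7)) + 281/(6480*(x - 10))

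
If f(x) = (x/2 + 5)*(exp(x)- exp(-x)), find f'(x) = (x*exp(2*x) + x + 11*exp(2*x) + 9)*exp(-x)/2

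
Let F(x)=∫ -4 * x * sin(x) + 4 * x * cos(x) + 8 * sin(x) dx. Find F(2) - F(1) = 4*cos(2) + 4*sin(2)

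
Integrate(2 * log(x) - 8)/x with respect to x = (log(x) - 4)^2 + C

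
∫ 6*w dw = 3*w^2 + C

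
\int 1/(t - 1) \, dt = log(4 - 4*t) + C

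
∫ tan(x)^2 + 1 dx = tan(x) + C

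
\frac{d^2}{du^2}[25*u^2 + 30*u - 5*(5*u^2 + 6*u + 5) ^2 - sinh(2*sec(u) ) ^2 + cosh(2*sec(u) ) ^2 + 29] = -1500*u^2 - 1800*u - 810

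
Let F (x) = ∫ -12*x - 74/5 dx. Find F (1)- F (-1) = -148/5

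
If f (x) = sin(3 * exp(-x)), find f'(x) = -3*exp(-x)*cos(3*exp(-x))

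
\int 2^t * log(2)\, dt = 2^t + C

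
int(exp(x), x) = exp(x) + C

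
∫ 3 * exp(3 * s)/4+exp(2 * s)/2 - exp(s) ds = (exp(2*s) + exp(s) - 4)*exp(s)/4 + C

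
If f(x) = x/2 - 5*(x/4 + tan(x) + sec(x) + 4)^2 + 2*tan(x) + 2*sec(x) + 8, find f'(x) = -5*x*tan(x)^2/2 - 5*x*tan(x)*sec(x)/2 - 25*x/8 - 10*tan(x)^3 - 20*tan(x)^2*sec(x) - 38*tan(x)^2 - 10*tan(x)*sec(x)^2 - 38*tan(x)*sec(x) - 25*tan(x)/2 - 25*sec(x)/2 - 95/2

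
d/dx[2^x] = 2^x*log(2)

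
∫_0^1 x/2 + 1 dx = 5/4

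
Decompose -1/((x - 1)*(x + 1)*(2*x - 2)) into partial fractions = -1/(8*(x + 1)) + 1/(8*(x - 1)) - 1/(4*(x - 1)^2)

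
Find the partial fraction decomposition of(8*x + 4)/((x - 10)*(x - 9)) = -76/(x - 9) + 84/(x - 10)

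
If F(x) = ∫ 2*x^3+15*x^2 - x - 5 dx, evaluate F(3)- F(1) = 156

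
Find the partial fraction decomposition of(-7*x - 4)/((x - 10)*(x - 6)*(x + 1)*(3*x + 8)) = -99/(1235*(3*x + 8)) + 3/(385*(x + 1)) + 23/(364*(x - 6)) - 37/(836*(x - 10))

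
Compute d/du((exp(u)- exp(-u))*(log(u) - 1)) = (u*exp(2*u)*log(u) - u*exp(2*u) + u*log(u) - u + exp(2*u) - 1)*exp(-u)/u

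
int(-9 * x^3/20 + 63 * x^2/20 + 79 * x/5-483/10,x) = -9*x^4/80 + 21*x^3/20 + 79*x^2/10 - 483*x/10 + C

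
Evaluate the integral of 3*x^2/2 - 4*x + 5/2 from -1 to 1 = 6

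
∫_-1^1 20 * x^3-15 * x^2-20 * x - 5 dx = -20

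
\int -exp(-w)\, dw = exp(-w) + C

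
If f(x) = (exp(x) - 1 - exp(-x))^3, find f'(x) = (3*exp(6*x) - 6*exp(5*x) + 6*exp(x) + 3)*exp(-3*x)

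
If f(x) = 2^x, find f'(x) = 2^x*log(2)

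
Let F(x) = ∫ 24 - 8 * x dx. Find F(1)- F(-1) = 48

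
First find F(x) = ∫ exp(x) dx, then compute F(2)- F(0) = -1 + exp(2)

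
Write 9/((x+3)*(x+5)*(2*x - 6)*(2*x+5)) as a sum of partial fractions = -36/(55*(2*x + 5)) - 9/(160*(x + 5)) + 3/(8*(x + 3)) + 3/(352*(x - 3))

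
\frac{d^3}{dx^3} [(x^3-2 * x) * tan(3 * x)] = 162*x^3*tan(3*x)^4 + 216*x^3*tan(3*x)^2 + 54*x^3 + 162*x^2*tan(3*x)^3 + 162*x^2*tan(3*x) - 324*x*tan(3*x)^4 - 378*x*tan(3*x)^2 - 54*x - 108*tan(3*x)^3 - 102*tan(3*x)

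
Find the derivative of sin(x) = cos(x)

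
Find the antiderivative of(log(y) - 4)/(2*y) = (log(y) - 4)^2/4 + C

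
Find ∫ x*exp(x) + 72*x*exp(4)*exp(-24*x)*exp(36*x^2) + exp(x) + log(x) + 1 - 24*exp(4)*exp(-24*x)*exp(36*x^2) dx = x*exp(x) + x*log(x) + exp(4*(3*x - 1)^2) + C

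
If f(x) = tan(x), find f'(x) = cos(x)^(-2)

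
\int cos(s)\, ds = sin(s) + C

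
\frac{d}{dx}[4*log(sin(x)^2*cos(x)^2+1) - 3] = 2*sin(4*x)/((1 - cos(4*x))/8 + 1)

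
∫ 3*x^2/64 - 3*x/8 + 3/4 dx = x^3/64 - 3*x^2/16 + 3*x/4 + C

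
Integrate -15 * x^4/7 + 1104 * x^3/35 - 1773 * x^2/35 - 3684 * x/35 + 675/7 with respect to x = -3*x^5/7 + 276*x^4/35 - 591*x^3/35 - 1842*x^2/35 + 675*x/7 + C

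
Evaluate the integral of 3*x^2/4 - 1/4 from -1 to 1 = 0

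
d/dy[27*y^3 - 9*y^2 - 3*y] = 81*y^2 - 18*y - 3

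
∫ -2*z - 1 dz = -z^2 - z + C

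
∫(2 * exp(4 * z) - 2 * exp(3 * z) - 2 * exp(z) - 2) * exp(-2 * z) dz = (-exp(2*z) + exp(z) + 1)^2*exp(-2*z) + C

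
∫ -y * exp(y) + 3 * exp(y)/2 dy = (5/2 - y)*exp(y) + C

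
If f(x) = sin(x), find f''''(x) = sin(x)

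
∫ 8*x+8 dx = 4*x^2 + 8*x + C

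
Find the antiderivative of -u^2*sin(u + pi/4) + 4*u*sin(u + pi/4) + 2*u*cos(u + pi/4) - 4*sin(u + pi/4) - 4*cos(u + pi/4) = (u - 2)^2*cos(u + pi/4) + C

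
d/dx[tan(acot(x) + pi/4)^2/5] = (-2*(x + 1)/(x - 1) - 2*(x + 1)^3/(x - 1)^3)/(5*x^2 + 5)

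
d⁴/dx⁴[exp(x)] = exp(x)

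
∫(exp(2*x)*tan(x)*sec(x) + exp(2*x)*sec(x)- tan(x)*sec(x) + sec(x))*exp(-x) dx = 2*sinh(x)*sec(x) + C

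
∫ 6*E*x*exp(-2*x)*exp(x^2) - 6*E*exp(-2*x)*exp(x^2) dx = 3*exp((x - 1)^2) + C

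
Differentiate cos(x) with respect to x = -sin(x)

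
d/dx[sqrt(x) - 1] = 1/(2*sqrt(x))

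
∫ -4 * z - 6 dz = -2*z^2 - 6*z + C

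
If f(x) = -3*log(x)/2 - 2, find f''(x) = 3/(2*x^2)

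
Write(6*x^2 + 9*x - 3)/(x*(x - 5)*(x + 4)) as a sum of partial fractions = 19/(12*(x + 4)) + 64/(15*(x - 5)) + 3/(20*x)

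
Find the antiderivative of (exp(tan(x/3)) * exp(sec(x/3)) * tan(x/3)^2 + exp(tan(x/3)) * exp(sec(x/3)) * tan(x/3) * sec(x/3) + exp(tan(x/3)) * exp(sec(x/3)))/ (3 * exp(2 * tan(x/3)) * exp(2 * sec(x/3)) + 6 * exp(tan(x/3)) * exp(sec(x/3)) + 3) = exp(tan(x/3) + sec(x/3))/(exp(tan(x/3) + sec(x/3)) + 1) + C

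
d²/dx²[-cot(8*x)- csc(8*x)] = -128*cot(8*x)^3 - 128*cot(8*x)^2*csc(8*x) - 128*cot(8*x) - 64*csc(8*x)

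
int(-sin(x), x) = cos(x) + C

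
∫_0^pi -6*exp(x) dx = 6 - 6*exp(pi)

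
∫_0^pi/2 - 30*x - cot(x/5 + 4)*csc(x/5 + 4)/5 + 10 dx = -15*pi^2/4 + csc(pi/10 + 4) - csc(4) + 5*pi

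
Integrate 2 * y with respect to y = y^2 + C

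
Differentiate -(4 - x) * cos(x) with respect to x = -x*sin(x) + 4*sin(x) + cos(x)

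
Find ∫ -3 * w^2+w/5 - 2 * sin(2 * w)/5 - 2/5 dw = -w^3 + w^2/10 - 2*w/5 + cos(2*w)/5 + C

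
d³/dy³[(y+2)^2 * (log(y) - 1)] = (2*y^2 - 4*y + 8)/y^3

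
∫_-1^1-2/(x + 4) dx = -2*log(5) + 2*log(3)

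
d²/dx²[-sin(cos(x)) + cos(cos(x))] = sqrt(2)*(-sin(x)^2*cos(cos(x) + pi/4) + sin(cos(x) + pi/4)*cos(x))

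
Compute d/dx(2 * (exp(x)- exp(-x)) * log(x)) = (2*x*exp(2*x)*log(x) + 2*x*log(x) + 2*exp(2*x) - 2)*exp(-x)/x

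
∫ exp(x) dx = exp(x) + C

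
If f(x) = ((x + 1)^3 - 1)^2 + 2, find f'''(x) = 120*x^3 + 360*x^2 + 360*x + 108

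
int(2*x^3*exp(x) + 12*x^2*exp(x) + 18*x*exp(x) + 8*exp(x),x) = 2*(x + 1)^3*exp(x) + C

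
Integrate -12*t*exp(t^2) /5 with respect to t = -6*exp(t^2)/5 + C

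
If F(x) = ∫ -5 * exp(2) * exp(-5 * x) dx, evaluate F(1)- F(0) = -exp(2) + exp(-3)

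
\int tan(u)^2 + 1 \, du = tan(u) + C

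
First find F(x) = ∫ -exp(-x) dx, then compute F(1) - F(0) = -1 + exp(-1)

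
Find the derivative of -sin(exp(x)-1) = -exp(x)*cos(exp(x) - 1)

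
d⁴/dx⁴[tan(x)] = 24*tan(x)^5 + 40*tan(x)^3 + 16*tan(x)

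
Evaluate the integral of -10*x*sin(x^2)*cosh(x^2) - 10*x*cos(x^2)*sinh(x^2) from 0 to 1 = -5*sin(1)*sinh(1)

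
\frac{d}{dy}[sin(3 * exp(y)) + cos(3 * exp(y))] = 3*sqrt(2)*exp(y)*cos(3*exp(y) + pi/4)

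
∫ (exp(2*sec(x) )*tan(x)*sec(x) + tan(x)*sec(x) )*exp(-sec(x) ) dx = 2*sinh(1/cos(x)) + C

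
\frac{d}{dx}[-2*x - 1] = -2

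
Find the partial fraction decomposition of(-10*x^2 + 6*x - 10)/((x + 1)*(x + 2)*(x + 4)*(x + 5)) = 145/(6*(x + 5)) - 97/(3*(x + 4)) + 31/(3*(x + 2)) - 13/(6*(x + 1))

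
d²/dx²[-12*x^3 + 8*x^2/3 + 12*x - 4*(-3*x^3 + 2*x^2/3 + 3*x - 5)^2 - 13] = -1080*x^4 + 320*x^3 + 2528*x^2/3 - 888*x - 40/3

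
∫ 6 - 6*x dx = -3*x^2 + 6*x + C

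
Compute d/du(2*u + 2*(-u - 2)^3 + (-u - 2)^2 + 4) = -6*u^2 - 22*u - 18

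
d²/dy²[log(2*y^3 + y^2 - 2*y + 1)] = (-12*y^4 - 8*y^3 - 2*y^2 + 16*y - 2)/(4*y^6 + 4*y^5 - 7*y^4 + 6*y^2 - 4*y + 1)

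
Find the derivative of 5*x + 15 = 5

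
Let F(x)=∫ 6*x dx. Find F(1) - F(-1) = 0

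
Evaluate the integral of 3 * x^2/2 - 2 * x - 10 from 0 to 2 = -20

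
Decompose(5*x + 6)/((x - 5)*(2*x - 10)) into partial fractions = 5/(2*(x - 5)) + 31/(2*(x - 5)^2)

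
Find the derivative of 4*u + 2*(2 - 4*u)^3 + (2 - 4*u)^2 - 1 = -384*u^2 + 416*u - 108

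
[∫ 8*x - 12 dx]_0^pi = -12*pi + 4*pi^2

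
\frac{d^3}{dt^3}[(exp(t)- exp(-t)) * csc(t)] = 2*sqrt(2)*(-exp(2*t)*sin(t + pi/4) - 3*exp(2*t)*cos(t + pi/4)/sin(t)^2 + cos(t + pi/4) + 3*sin(t + pi/4)/sin(t)^2)*exp(-t)/sin(t)^2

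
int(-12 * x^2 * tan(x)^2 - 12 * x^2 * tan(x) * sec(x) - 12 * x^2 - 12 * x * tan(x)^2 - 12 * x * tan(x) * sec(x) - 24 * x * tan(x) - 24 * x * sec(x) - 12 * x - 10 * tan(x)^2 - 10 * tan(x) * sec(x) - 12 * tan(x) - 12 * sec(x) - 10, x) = (tan(x) + sec(x))*(-12*x^2 - 12*x - 10) + C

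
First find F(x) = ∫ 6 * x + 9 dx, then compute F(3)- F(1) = 42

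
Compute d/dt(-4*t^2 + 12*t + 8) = 12 - 8*t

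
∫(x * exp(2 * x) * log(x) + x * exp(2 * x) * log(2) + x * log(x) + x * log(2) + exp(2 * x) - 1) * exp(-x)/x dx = 2*log(2*x)*sinh(x) + C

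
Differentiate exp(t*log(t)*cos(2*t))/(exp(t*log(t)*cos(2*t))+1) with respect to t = (-2*t*log(t)*sin(2*t) + log(t)*cos(2*t) + cos(2*t))*exp(t*log(t))*exp(t*(1 - cos(2*t))*log(t))/(exp(t*log(t)) + exp(t*(1 - cos(2*t))*log(t)))^2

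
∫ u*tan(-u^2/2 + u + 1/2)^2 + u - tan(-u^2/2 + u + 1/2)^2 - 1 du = tan((u - 1)^2/2 - 1) + C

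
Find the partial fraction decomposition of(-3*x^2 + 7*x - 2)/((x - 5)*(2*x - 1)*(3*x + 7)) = -156/(187*(3*x + 7)) - 1/(51*(2*x - 1)) - 7/(33*(x - 5))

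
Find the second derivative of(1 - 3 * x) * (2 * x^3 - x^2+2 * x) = -72*x^2 + 30*x - 14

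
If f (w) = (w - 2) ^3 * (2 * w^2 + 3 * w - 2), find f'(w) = 10*w^4 - 36*w^3 + 12*w^2 + 64*w - 48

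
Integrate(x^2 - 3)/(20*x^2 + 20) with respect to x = x/20 + acot(x)/5 + C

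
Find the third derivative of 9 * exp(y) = 9*exp(y)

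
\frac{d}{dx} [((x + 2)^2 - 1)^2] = 4*x^3 + 24*x^2 + 44*x + 24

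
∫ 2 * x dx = x^2 + C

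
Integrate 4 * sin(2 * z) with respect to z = -2*cos(2*z) + C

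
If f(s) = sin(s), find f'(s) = cos(s)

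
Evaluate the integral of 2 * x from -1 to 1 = 0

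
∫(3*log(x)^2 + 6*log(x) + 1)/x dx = (log(x) + 1)^3 - 2*log(x) + C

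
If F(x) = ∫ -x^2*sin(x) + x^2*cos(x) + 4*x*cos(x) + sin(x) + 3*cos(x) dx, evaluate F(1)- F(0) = -1 + 4*cos(1) + 4*sin(1)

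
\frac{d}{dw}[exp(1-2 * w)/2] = -exp(1 - 2*w)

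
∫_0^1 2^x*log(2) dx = 1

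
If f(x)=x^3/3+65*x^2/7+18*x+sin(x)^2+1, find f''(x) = 2*x - 4*sin(x)^2 + 144/7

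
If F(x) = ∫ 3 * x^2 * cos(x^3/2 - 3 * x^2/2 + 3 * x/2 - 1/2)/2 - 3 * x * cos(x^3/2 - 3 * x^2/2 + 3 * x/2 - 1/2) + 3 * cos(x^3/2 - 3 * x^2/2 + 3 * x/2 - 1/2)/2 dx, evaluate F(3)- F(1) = sin(4)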